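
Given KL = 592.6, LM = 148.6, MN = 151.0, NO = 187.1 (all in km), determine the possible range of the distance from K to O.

105.9 ≤ KO ≤ 1079.3 km

The maximum is all hops collinear in one direction: 592.6 + 148.6 + 151.0 + 187.1 = 1079.3.
The longest hop is 592.6; the others sum to 486.7. Folding the others back against it leaves at least 592.6 − 486.7 = 105.9.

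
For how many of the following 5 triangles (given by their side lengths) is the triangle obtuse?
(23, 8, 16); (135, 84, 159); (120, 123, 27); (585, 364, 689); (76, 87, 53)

(23,8,16): 8²+16² = 320 < 529 = 23² → obtuse
(135,84,159): 84²+135² = 25281 = 159² → right
(120,123,27): 27²+120² = 15129 = 123² → right
(585,364,689): 364²+585² = 474721 = 689² → right
(76,87,53): 53²+76² = 8585 > 7569 = 87² → acute
1 of the 5 is obtuse.

1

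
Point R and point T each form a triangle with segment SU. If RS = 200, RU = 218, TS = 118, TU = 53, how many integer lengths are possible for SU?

105

From triangle RSU: 18 < SU < 418.
From triangle TSU: 65 < SU < 171.
Intersection: 65 < SU < 171, so integers 66 through 170: 105 values.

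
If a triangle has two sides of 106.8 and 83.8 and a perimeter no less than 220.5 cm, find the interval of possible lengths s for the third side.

Triangle inequality alone gives 23.0 < s < 190.6.
The perimeter condition gives s ≥ 220.5 − 106.8 − 83.8 = 29.9.
Intersecting the two: 29.9 ≤ s < 190.6.

29.9 ≤ s < 190.6 cm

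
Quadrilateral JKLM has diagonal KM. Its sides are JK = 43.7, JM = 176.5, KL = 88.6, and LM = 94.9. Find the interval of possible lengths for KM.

From triangle JKM: |43.7 − 176.5| < KM < 43.7 + 176.5, i.e. 132.8 < KM < 220.2.
From triangle LKM: 6.3 < KM < 183.5.
Both must hold, so KM lies in the intersection.

132.8 < KM < 183.5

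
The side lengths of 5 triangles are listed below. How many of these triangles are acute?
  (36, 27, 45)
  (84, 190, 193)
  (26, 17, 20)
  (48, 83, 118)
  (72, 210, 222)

2

(36,27,45): 27²+36² = 2025 = 45² → right
(84,190,193): 84²+190² = 43156 > 37249 = 193² → acute
(26,17,20): 17²+20² = 689 > 676 = 26² → acute
(48,83,118): 48²+83² = 9193 < 13924 = 118² → obtuse
(72,210,222): 72²+210² = 49284 = 222² → right
2 of the 5 are acute.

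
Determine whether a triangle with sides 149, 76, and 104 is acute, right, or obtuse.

obtuse

Compare the square of the longest side to the sum of squares of the other two: 76² + 104² = 16592 < 22201 = 149².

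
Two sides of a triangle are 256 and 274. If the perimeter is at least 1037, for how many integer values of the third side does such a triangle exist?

Triangle inequality: 18 < x < 530. Perimeter ≥ 1037 gives x ≥ 1037 − 256 − 274 = 507.
So 507 ≤ x < 530; integers 507 through 529: 23 values.

23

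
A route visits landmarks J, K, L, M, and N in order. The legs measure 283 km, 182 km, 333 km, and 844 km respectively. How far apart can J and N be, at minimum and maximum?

The maximum is all hops collinear in one direction: 283 + 182 + 333 + 844 = 1642.
The longest hop is 844; the others sum to 798. Folding the others back against it leaves at least 844 − 798 = 46.

46 ≤ JN ≤ 1642 km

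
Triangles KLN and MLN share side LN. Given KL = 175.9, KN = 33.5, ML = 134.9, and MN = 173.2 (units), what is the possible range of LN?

From triangle KLN: |175.9 − 33.5| < LN < 175.9 + 33.5, i.e. 142.4 < LN < 209.4.
From triangle MLN: 38.3 < LN < 308.1.
Both must hold, so LN lies in the intersection.

142.4 < LN < 209.4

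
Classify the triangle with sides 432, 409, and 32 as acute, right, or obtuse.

obtuse

Compare the square of the longest side to the sum of squares of the other two: 32² + 409² = 168305 < 186624 = 432².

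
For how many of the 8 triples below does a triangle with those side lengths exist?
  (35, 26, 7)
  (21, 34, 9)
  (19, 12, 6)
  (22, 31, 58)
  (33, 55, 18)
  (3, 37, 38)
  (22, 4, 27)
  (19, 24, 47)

1

(7,26,35): 7+26 ≤ 35 → not valid
(9,21,34): 9+21 ≤ 34 → not valid
(6,12,19): 6+12 ≤ 19 → not valid
(22,31,58): 22+31 ≤ 58 → not valid
(18,33,55): 18+33 ≤ 55 → not valid
(3,37,38): 3+37 > 38 → valid
(4,22,27): 4+22 ≤ 27 → not valid
(19,24,47): 19+24 ≤ 47 → not valid
1 of the 8 triples forms a triangle.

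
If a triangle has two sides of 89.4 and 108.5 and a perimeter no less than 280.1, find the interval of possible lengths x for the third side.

Triangle inequality alone gives 19.1 < x < 197.9.
The perimeter condition gives x ≥ 280.1 − 89.4 − 108.5 = 82.2.
Intersecting the two: 82.2 ≤ x < 197.9.

82.2 ≤ x < 197.9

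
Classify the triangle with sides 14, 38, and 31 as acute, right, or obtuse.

obtuse

Compare the square of the longest side to the sum of squares of the other two: 14² + 31² = 1157 < 1444 = 38².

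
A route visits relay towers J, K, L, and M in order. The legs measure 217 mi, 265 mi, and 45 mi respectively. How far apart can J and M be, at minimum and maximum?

The maximum is all hops collinear in one direction: 217 + 265 + 45 = 527.
The longest hop is 265; the others sum to 262. Folding the others back against it leaves at least 265 − 262 = 3.

3 ≤ JM ≤ 527 mi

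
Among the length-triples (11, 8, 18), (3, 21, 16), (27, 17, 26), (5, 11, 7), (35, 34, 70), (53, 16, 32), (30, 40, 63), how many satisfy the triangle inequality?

(8,11,18): 8+11 > 18 → valid
(3,16,21): 3+16 ≤ 21 → not valid
(17,26,27): 17+26 > 27 → valid
(5,7,11): 5+7 > 11 → valid
(34,35,70): 34+35 ≤ 70 → not valid
(16,32,53): 16+32 ≤ 53 → not valid
(30,40,63): 30+40 > 63 → valid
4 of the 7 triples form a triangle.

4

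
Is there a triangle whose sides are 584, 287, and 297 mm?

No

The two shorter sides sum to 584, exactly equal to the longest side 584.
That gives only a degenerate (flat) triangle — the inequality must be strict.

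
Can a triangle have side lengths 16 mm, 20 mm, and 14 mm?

Yes

The longest side is 20, and the other two sum to 30.
Since 30 > 20, the triangle inequality holds.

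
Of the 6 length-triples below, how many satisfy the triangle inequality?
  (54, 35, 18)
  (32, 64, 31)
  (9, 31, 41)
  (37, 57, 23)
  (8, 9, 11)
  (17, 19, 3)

(18,35,54): 18+35 ≤ 54 → not valid
(31,32,64): 31+32 ≤ 64 → not valid
(9,31,41): 9+31 ≤ 41 → not valid
(23,37,57): 23+37 > 57 → valid
(8,9,11): 8+9 > 11 → valid
(3,17,19): 3+17 > 19 → valid
3 of the 6 triples form a triangle.

3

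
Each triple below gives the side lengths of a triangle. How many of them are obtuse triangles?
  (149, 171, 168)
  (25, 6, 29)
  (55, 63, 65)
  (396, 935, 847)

1

(149,171,168): 149²+168² = 50425 > 29241 = 171² → acute
(25,6,29): 6²+25² = 661 < 841 = 29² → obtuse
(55,63,65): 55²+63² = 6994 > 4225 = 65² → acute
(396,935,847): 396²+847² = 874225 = 935² → right
1 of the 4 is obtuse.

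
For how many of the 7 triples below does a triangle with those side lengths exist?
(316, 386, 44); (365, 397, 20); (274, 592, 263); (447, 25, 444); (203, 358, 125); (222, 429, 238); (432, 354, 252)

(44,316,386): 44+316 ≤ 386 → not valid
(20,365,397): 20+365 ≤ 397 → not valid
(263,274,592): 263+274 ≤ 592 → not valid
(25,444,447): 25+444 > 447 → valid
(125,203,358): 125+203 ≤ 358 → not valid
(222,238,429): 222+238 > 429 → valid
(252,354,432): 252+354 > 432 → valid
3 of the 7 triples form a triangle.

3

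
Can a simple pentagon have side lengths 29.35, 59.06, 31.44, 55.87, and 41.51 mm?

Yes

A pentagon exists iff every side is shorter than the sum of the others — equivalently, the longest side is less than the sum of the rest.
Longest side 59.06 < 158.17 (sum of the remaining 4), so yes.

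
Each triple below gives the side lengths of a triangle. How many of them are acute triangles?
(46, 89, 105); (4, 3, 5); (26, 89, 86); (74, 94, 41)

(46,89,105): 46²+89² = 10037 < 11025 = 105² → obtuse
(4,3,5): 3²+4² = 25 = 5² → right
(26,89,86): 26²+86² = 8072 > 7921 = 89² → acute
(74,94,41): 41²+74² = 7157 < 8836 = 94² → obtuse
1 of the 4 is acute.

1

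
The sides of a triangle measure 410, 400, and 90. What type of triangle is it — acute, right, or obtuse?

right

Compare the square of the longest side to the sum of squares of the other two: 90² + 400² = 168100 = 410².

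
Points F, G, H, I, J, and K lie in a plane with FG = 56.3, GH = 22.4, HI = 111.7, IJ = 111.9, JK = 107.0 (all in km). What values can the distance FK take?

0 ≤ FK ≤ 409.3 km

The maximum is all hops collinear in one direction: 56.3 + 22.4 + 111.7 + 111.9 + 107.0 = 409.3.
The longest hop is 111.9; the others sum to 297.4. Since 111.9 ≤ 297.4, the path can fold back on itself completely, so the minimum distance is 0.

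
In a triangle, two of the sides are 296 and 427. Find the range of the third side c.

131 < c < 723

By the triangle inequality, c must be less than 296 + 427 = 723 and greater than |296 − 427| = 131.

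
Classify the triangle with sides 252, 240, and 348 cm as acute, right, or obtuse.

right

Compare the square of the longest side to the sum of squares of the other two: 240² + 252² = 121104 = 348².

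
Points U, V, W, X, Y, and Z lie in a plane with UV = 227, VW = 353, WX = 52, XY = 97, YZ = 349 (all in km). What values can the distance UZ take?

0 ≤ UZ ≤ 1078 km

The maximum is all hops collinear in one direction: 227 + 353 + 52 + 97 + 349 = 1078.
The longest hop is 353; the others sum to 725. Since 353 ≤ 725, the path can fold back on itself completely, so the minimum distance is 0.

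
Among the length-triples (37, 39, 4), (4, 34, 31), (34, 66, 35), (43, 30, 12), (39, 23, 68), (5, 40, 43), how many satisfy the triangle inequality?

(4,37,39): 4+37 > 39 → valid
(4,31,34): 4+31 > 34 → valid
(34,35,66): 34+35 > 66 → valid
(12,30,43): 12+30 ≤ 43 → not valid
(23,39,68): 23+39 ≤ 68 → not valid
(5,40,43): 5+40 > 43 → valid
4 of the 6 triples form a triangle.

4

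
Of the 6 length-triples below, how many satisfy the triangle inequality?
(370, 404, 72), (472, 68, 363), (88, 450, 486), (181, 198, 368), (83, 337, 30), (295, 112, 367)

(72,370,404): 72+370 > 404 → valid
(68,363,472): 68+363 ≤ 472 → not valid
(88,450,486): 88+450 > 486 → valid
(181,198,368): 181+198 > 368 → valid
(30,83,337): 30+83 ≤ 337 → not valid
(112,295,367): 112+295 > 367 → valid
4 of the 6 triples form a triangle.

4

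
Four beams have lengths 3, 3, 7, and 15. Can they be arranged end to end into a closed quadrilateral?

No

For a quadrilateral, each side must be shorter than the sum of the others.
Here the longest side is 15, but the remaining 3 sides sum to only 13.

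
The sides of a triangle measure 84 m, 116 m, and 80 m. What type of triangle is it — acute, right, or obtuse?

Compare the square of the longest side to the sum of squares of the other two: 80² + 84² = 13456 = 116².

right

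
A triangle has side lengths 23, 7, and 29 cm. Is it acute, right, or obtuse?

Compare the square of the longest side to the sum of squares of the other two: 7² + 23² = 578 < 841 = 29².

obtuse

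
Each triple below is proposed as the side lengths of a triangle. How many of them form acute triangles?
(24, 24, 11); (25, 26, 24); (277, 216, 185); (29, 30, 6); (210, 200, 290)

(24,24,11): 11²+24² = 697 > 576 = 24² → acute
(25,26,24): 24²+25² = 1201 > 676 = 26² → acute
(277,216,185): 185²+216² = 80881 > 76729 = 277² → acute
(29,30,6): 6²+29² = 877 < 900 = 30² → obtuse
(210,200,290): 200²+210² = 84100 = 290² → right
3 of the 5 are acute.

3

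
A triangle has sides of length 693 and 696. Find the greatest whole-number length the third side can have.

1388

The third side must be strictly less than 693 + 696 = 1389.
The largest integer below 1389 is 1388.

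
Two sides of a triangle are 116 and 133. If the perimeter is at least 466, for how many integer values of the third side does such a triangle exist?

Triangle inequality: 17 < x < 249. Perimeter ≥ 466 gives x ≥ 466 − 116 − 133 = 217.
So 217 ≤ x < 249; integers 217 through 248: 32 values.

32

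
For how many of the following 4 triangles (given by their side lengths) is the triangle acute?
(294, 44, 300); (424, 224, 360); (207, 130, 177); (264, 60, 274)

(294,44,300): 44²+294² = 88372 < 90000 = 300² → obtuse
(424,224,360): 224²+360² = 179776 = 424² → right
(207,130,177): 130²+177² = 48229 > 42849 = 207² → acute
(264,60,274): 60²+264² = 73296 < 75076 = 274² → obtuse
1 of the 4 is acute.

1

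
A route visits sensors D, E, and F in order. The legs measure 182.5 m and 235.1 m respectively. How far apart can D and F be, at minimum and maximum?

By the triangle inequality, |182.5 − 235.1| ≤ DF ≤ 182.5 + 235.1.

52.6 ≤ DF ≤ 417.6 m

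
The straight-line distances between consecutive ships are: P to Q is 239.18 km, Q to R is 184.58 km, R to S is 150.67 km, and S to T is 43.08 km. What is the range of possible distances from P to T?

The maximum is all hops collinear in one direction: 239.18 + 184.58 + 150.67 + 43.08 = 617.51.
The longest hop is 239.18; the others sum to 378.33. Since 239.18 ≤ 378.33, the path can fold back on itself completely, so the minimum distance is 0.

0 ≤ PT ≤ 617.51 km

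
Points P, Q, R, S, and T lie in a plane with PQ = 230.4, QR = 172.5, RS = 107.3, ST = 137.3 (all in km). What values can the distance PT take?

0 ≤ PT ≤ 647.5 km

The maximum is all hops collinear in one direction: 230.4 + 172.5 + 107.3 + 137.3 = 647.5.
The longest hop is 230.4; the others sum to 417.1. Since 230.4 ≤ 417.1, the path can fold back on itself completely, so the minimum distance is 0.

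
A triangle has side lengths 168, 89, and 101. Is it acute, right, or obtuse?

Compare the square of the longest side to the sum of squares of the other two: 89² + 101² = 18122 < 28224 = 168².

obtuse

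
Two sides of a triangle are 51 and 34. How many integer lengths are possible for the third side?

The third side lies in the open interval (17, 85).
Integers from 18 to 84 inclusive: 84 − 18 + 1 = 67.

67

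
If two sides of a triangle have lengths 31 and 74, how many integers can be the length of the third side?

The third side lies in the open interval (43, 105).
Integers from 44 to 104 inclusive: 104 − 44 + 1 = 61.

61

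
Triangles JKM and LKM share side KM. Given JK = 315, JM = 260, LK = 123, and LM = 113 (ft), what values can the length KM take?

55 < KM < 236

From triangle JKM: |315 − 260| < KM < 315 + 260, i.e. 55 < KM < 575.
From triangle LKM: 10 < KM < 236.
Both must hold, so KM lies in the intersection.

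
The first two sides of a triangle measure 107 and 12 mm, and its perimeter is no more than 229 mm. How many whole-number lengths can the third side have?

15

Triangle inequality: 95 < x < 119. Perimeter ≤ 229 gives x ≤ 229 − 107 − 12 = 110.
So 95 < x ≤ 110; integers 96 through 110: 15 values.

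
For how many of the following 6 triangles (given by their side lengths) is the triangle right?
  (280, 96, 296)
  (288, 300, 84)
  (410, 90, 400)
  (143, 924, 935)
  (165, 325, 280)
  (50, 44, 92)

5

(280,96,296): 96²+280² = 87616 = 296² → right
(288,300,84): 84²+288² = 90000 = 300² → right
(410,90,400): 90²+400² = 168100 = 410² → right
(143,924,935): 143²+924² = 874225 = 935² → right
(165,325,280): 165²+280² = 105625 = 325² → right
(50,44,92): 44²+50² = 4436 < 8464 = 92² → obtuse
5 of the 6 are right.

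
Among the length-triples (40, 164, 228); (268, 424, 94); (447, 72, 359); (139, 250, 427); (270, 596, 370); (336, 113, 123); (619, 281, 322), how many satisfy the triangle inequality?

(40,164,228): 40+164 ≤ 228 → not valid
(94,268,424): 94+268 ≤ 424 → not valid
(72,359,447): 72+359 ≤ 447 → not valid
(139,250,427): 139+250 ≤ 427 → not valid
(270,370,596): 270+370 > 596 → valid
(113,123,336): 113+123 ≤ 336 → not valid
(281,322,619): 281+322 ≤ 619 → not valid
1 of the 7 triples forms a triangle.

1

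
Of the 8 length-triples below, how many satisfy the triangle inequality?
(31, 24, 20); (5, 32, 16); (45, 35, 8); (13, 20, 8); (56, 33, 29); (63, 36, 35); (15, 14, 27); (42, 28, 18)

(20,24,31): 20+24 > 31 → valid
(5,16,32): 5+16 ≤ 32 → not valid
(8,35,45): 8+35 ≤ 45 → not valid
(8,13,20): 8+13 > 20 → valid
(29,33,56): 29+33 > 56 → valid
(35,36,63): 35+36 > 63 → valid
(14,15,27): 14+15 > 27 → valid
(18,28,42): 18+28 > 42 → valid
6 of the 8 triples form a triangle.

6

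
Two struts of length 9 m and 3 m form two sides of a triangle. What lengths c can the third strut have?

6 < c < 12

By the triangle inequality, c must be less than 9 + 3 = 12 and greater than |9 − 3| = 6.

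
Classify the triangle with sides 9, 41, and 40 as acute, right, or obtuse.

right

Compare the square of the longest side to the sum of squares of the other two: 9² + 40² = 1681 = 41².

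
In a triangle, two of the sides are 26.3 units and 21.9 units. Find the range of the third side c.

4.4 < c < 48.2 (units)

By the triangle inequality, c must be less than 26.3 + 21.9 = 48.2 and greater than |26.3 − 21.9| = 4.4.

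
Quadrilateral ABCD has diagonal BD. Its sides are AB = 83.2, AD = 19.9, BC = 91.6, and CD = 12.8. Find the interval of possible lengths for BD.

78.8 < BD < 103.1

From triangle ABD: |83.2 − 19.9| < BD < 83.2 + 19.9, i.e. 63.3 < BD < 103.1.
From triangle CBD: 78.8 < BD < 104.4.
Both must hold, so BD lies in the intersection.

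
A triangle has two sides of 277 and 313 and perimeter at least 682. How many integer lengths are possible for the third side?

498

Triangle inequality: 36 < x < 590. Perimeter ≥ 682 gives x ≥ 682 − 277 − 313 = 92.
So 92 ≤ x < 590; integers 92 through 589: 498 values.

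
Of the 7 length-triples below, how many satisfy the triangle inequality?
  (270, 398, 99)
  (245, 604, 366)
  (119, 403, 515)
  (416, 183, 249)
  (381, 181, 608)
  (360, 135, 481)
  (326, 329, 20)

5

(99,270,398): 99+270 ≤ 398 → not valid
(245,366,604): 245+366 > 604 → valid
(119,403,515): 119+403 > 515 → valid
(183,249,416): 183+249 > 416 → valid
(181,381,608): 181+381 ≤ 608 → not valid
(135,360,481): 135+360 > 481 → valid
(20,326,329): 20+326 > 329 → valid
5 of the 7 triples form a triangle.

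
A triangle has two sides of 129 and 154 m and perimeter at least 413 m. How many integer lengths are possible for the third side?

153

Triangle inequality: 25 < x < 283. Perimeter ≥ 413 gives x ≥ 413 − 129 − 154 = 130.
So 130 ≤ x < 283; integers 130 through 282: 153 values.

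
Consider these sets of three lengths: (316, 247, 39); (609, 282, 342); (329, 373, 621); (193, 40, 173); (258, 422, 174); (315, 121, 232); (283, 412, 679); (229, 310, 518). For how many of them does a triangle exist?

7

(39,247,316): 39+247 ≤ 316 → not valid
(282,342,609): 282+342 > 609 → valid
(329,373,621): 329+373 > 621 → valid
(40,173,193): 40+173 > 193 → valid
(174,258,422): 174+258 > 422 → valid
(121,232,315): 121+232 > 315 → valid
(283,412,679): 283+412 > 679 → valid
(229,310,518): 229+310 > 518 → valid
7 of the 8 triples form a triangle.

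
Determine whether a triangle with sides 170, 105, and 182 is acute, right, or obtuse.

Compare the square of the longest side to the sum of squares of the other two: 105² + 170² = 39925 > 33124 = 182².

acute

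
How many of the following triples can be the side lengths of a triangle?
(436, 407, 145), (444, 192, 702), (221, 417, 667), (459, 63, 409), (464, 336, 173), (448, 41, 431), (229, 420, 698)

(145,407,436): 145+407 > 436 → valid
(192,444,702): 192+444 ≤ 702 → not valid
(221,417,667): 221+417 ≤ 667 → not valid
(63,409,459): 63+409 > 459 → valid
(173,336,464): 173+336 > 464 → valid
(41,431,448): 41+431 > 448 → valid
(229,420,698): 229+420 ≤ 698 → not valid
4 of the 7 triples form a triangle.

4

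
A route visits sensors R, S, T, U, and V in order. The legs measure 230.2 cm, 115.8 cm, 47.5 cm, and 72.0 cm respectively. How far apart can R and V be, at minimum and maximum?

0 ≤ RV ≤ 465.5 cm

The maximum is all hops collinear in one direction: 230.2 + 115.8 + 47.5 + 72.0 = 465.5.
The longest hop is 230.2; the others sum to 235.3. Since 230.2 ≤ 235.3, the path can fold back on itself completely, so the minimum distance is 0.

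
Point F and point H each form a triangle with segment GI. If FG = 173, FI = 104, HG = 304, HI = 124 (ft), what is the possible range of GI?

180 < GI < 277

From triangle FGI: |173 − 104| < GI < 173 + 104, i.e. 69 < GI < 277.
From triangle HGI: 180 < GI < 428.
Both must hold, so GI lies in the intersection.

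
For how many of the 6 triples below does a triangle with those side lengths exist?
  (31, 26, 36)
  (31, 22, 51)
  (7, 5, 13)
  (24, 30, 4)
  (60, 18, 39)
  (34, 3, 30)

2

(26,31,36): 26+31 > 36 → valid
(22,31,51): 22+31 > 51 → valid
(5,7,13): 5+7 ≤ 13 → not valid
(4,24,30): 4+24 ≤ 30 → not valid
(18,39,60): 18+39 ≤ 60 → not valid
(3,30,34): 3+30 ≤ 34 → not valid
2 of the 6 triples form a triangle.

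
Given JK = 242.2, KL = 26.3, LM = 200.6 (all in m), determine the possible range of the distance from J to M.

The maximum is all hops collinear in one direction: 242.2 + 26.3 + 200.6 = 469.1.
The longest hop is 242.2; the others sum to 226.9. Folding the others back against it leaves at least 242.2 − 226.9 = 15.3.

15.3 ≤ JM ≤ 469.1 m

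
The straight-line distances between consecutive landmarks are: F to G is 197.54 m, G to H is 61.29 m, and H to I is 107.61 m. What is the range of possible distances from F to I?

28.64 ≤ FI ≤ 366.44 m

The maximum is all hops collinear in one direction: 197.54 + 61.29 + 107.61 = 366.44.
The longest hop is 197.54; the others sum to 168.90. Folding the others back against it leaves at least 197.54 − 168.90 = 28.64.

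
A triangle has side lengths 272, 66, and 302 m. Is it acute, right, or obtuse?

obtuse

Compare the square of the longest side to the sum of squares of the other two: 66² + 272² = 78340 < 91204 = 302².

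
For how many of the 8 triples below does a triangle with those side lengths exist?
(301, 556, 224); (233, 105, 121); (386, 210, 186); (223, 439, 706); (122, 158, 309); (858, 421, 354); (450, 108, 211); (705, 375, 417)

(224,301,556): 224+301 ≤ 556 → not valid
(105,121,233): 105+121 ≤ 233 → not valid
(186,210,386): 186+210 > 386 → valid
(223,439,706): 223+439 ≤ 706 → not valid
(122,158,309): 122+158 ≤ 309 → not valid
(354,421,858): 354+421 ≤ 858 → not valid
(108,211,450): 108+211 ≤ 450 → not valid
(375,417,705): 375+417 > 705 → valid
2 of the 8 triples form a triangle.

2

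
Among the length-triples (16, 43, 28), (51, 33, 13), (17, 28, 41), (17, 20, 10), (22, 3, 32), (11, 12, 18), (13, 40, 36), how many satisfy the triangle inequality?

5

(16,28,43): 16+28 > 43 → valid
(13,33,51): 13+33 ≤ 51 → not valid
(17,28,41): 17+28 > 41 → valid
(10,17,20): 10+17 > 20 → valid
(3,22,32): 3+22 ≤ 32 → not valid
(11,12,18): 11+12 > 18 → valid
(13,36,40): 13+36 > 40 → valid
5 of the 7 triples form a triangle.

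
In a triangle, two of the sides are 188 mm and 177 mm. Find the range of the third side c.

11 < c < 365 (mm)

By the triangle inequality, c must be less than 188 + 177 = 365 and greater than |188 − 177| = 11.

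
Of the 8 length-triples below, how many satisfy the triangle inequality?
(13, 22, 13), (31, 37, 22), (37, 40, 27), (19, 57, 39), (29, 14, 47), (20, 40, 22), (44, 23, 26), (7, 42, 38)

(13,13,22): 13+13 > 22 → valid
(22,31,37): 22+31 > 37 → valid
(27,37,40): 27+37 > 40 → valid
(19,39,57): 19+39 > 57 → valid
(14,29,47): 14+29 ≤ 47 → not valid
(20,22,40): 20+22 > 40 → valid
(23,26,44): 23+26 > 44 → valid
(7,38,42): 7+38 > 42 → valid
7 of the 8 triples form a triangle.

7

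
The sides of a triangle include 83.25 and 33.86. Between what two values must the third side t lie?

49.39 < t < 117.11

By the triangle inequality, t must be less than 83.25 + 33.86 = 117.11 and greater than |83.25 − 33.86| = 49.39.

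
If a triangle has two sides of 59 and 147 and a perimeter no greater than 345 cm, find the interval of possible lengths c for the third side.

88 < c ≤ 139

Triangle inequality alone gives 88 < c < 206.
The perimeter condition gives c ≤ 345 − 59 − 147 = 139.
Intersecting the two: 88 < c ≤ 139.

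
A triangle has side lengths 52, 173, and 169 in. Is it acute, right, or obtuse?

Compare the square of the longest side to the sum of squares of the other two: 52² + 169² = 31265 > 29929 = 173².

acute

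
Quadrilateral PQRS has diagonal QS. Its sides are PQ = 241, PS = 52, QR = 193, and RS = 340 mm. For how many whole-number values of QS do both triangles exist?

From triangle PQS: 189 < QS < 293.
From triangle RQS: 147 < QS < 533.
Intersection: 189 < QS < 293, so integers 190 through 292: 103 values.

103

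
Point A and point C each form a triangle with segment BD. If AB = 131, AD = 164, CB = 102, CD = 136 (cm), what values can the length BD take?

34 < BD < 238

From triangle ABD: |131 − 164| < BD < 131 + 164, i.e. 33 < BD < 295.
From triangle CBD: 34 < BD < 238.
Both must hold, so BD lies in the intersection.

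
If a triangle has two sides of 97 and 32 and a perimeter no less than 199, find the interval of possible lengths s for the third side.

Triangle inequality alone gives 65 < s < 129.
The perimeter condition gives s ≥ 199 − 97 − 32 = 70.
Intersecting the two: 70 ≤ s < 129.

70 ≤ s < 129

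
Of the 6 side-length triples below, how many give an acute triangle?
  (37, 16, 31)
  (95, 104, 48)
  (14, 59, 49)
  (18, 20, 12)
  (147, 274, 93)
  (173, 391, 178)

2

(37,16,31): 16²+31² = 1217 < 1369 = 37² → obtuse
(95,104,48): 48²+95² = 11329 > 10816 = 104² → acute
(14,59,49): 14²+49² = 2597 < 3481 = 59² → obtuse
(18,20,12): 12²+18² = 468 > 400 = 20² → acute
(147,274,93): 93+147 ≤ 274, not a triangle
(173,391,178): 173+178 ≤ 391, not a triangle
2 of the 6 are acute.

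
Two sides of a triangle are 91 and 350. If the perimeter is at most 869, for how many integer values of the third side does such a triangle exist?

169

Triangle inequality: 259 < x < 441. Perimeter ≤ 869 gives x ≤ 869 − 91 − 350 = 428.
So 259 < x ≤ 428; integers 260 through 428: 169 values.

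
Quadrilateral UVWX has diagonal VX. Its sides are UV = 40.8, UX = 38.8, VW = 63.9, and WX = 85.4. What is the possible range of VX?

From triangle UVX: |40.8 − 38.8| < VX < 40.8 + 38.8, i.e. 2.0 < VX < 79.6.
From triangle WVX: 21.5 < VX < 149.3.
Both must hold, so VX lies in the intersection.

21.5 < VX < 79.6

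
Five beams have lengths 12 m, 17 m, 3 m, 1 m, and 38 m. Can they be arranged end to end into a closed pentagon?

For a pentagon, each side must be shorter than the sum of the others.
Here the longest side is 38, but the remaining 4 sides sum to only 33.

No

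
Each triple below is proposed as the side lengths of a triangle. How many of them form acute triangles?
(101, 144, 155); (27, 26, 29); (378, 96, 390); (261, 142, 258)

3

(101,144,155): 101²+144² = 30937 > 24025 = 155² → acute
(27,26,29): 26²+27² = 1405 > 841 = 29² → acute
(378,96,390): 96²+378² = 152100 = 390² → right
(261,142,258): 142²+258² = 86728 > 68121 = 261² → acute
3 of the 4 are acute.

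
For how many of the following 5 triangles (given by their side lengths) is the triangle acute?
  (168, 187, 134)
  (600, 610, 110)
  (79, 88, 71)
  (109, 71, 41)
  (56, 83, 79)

(168,187,134): 134²+168² = 46180 > 34969 = 187² → acute
(600,610,110): 110²+600² = 372100 = 610² → right
(79,88,71): 71²+79² = 11282 > 7744 = 88² → acute
(109,71,41): 41²+71² = 6722 < 11881 = 109² → obtuse
(56,83,79): 56²+79² = 9377 > 6889 = 83² → acute
3 of the 5 are acute.

3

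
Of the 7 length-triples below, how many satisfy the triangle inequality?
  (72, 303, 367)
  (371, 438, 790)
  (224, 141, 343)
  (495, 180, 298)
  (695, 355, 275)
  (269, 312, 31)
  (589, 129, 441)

3

(72,303,367): 72+303 > 367 → valid
(371,438,790): 371+438 > 790 → valid
(141,224,343): 141+224 > 343 → valid
(180,298,495): 180+298 ≤ 495 → not valid
(275,355,695): 275+355 ≤ 695 → not valid
(31,269,312): 31+269 ≤ 312 → not valid
(129,441,589): 129+441 ≤ 589 → not valid
3 of the 7 triples form a triangle.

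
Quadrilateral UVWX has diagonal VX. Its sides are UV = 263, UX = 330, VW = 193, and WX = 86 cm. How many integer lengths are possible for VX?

From triangle UVX: 67 < VX < 593.
From triangle WVX: 107 < VX < 279.
Intersection: 107 < VX < 279, so integers 108 through 278: 171 values.

171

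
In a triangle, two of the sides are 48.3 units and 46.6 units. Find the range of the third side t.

1.7 < t < 94.9 (units)

By the triangle inequality, t must be less than 48.3 + 46.6 = 94.9 and greater than |48.3 − 46.6| = 1.7.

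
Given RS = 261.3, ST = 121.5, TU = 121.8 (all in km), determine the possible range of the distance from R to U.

The maximum is all hops collinear in one direction: 261.3 + 121.5 + 121.8 = 504.6.
The longest hop is 261.3; the others sum to 243.3. Folding the others back against it leaves at least 261.3 − 243.3 = 18.0.

18.0 ≤ RU ≤ 504.6 km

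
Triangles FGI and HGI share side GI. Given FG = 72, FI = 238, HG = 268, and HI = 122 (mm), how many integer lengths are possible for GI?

From triangle FGI: 166 < GI < 310.
From triangle HGI: 146 < GI < 390.
Intersection: 166 < GI < 310, so integers 167 through 309: 143 values.

143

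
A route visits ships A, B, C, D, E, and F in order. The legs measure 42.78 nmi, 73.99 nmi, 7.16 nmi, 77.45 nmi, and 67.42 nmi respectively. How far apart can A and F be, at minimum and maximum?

0 ≤ AF ≤ 268.80 nmi

The maximum is all hops collinear in one direction: 42.78 + 73.99 + 7.16 + 77.45 + 67.42 = 268.80.
The longest hop is 77.45; the others sum to 191.35. Since 77.45 ≤ 191.35, the path can fold back on itself completely, so the minimum distance is 0.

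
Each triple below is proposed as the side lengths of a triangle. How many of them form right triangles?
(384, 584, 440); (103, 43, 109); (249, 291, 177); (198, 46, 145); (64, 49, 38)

(384,584,440): 384²+440² = 341056 = 584² → right
(103,43,109): 43²+103² = 12458 > 11881 = 109² → acute
(249,291,177): 177²+249² = 93330 > 84681 = 291² → acute
(198,46,145): 46+145 ≤ 198, not a triangle
(64,49,38): 38²+49² = 3845 < 4096 = 64² → obtuse
1 of the 5 is right.

1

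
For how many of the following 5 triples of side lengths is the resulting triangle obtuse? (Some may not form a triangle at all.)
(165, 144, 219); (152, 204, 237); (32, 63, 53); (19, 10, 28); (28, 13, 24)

3

(165,144,219): 144²+165² = 47961 = 219² → right
(152,204,237): 152²+204² = 64720 > 56169 = 237² → acute
(32,63,53): 32²+53² = 3833 < 3969 = 63² → obtuse
(19,10,28): 10²+19² = 461 < 784 = 28² → obtuse
(28,13,24): 13²+24² = 745 < 784 = 28² → obtuse
3 of the 5 are obtuse.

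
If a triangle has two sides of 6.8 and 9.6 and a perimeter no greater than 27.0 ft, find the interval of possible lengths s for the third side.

Triangle inequality alone gives 2.8 < s < 16.4.
The perimeter condition gives s ≤ 27.0 − 6.8 − 9.6 = 10.6.
Intersecting the two: 2.8 < s ≤ 10.6.

2.8 < s ≤ 10.6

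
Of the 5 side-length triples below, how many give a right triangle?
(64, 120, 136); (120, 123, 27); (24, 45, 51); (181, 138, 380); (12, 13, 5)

4

(64,120,136): 64²+120² = 18496 = 136² → right
(120,123,27): 27²+120² = 15129 = 123² → right
(24,45,51): 24²+45² = 2601 = 51² → right
(181,138,380): 138+181 ≤ 380, not a triangle
(12,13,5): 5²+12² = 169 = 13² → right
4 of the 5 are right.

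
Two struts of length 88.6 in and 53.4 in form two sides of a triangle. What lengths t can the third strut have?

35.2 < t < 142.0 (in)

By the triangle inequality, t must be less than 88.6 + 53.4 = 142.0 and greater than |88.6 − 53.4| = 35.2.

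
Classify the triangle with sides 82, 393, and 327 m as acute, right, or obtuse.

obtuse

Compare the square of the longest side to the sum of squares of the other two: 82² + 327² = 113653 < 154449 = 393².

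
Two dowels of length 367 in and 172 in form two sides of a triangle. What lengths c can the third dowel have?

By the triangle inequality, c must be less than 367 + 172 = 539 and greater than |367 − 172| = 195.

195 < c < 539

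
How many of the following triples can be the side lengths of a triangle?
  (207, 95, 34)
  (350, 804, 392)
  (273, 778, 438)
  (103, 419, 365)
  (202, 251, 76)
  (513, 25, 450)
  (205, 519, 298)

(34,95,207): 34+95 ≤ 207 → not valid
(350,392,804): 350+392 ≤ 804 → not valid
(273,438,778): 273+438 ≤ 778 → not valid
(103,365,419): 103+365 > 419 → valid
(76,202,251): 76+202 > 251 → valid
(25,450,513): 25+450 ≤ 513 → not valid
(205,298,519): 205+298 ≤ 519 → not valid
2 of the 7 triples form a triangle.

2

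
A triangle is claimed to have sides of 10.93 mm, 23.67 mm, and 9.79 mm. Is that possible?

The longest side is 23.67, but the other two sum to only 20.72.
20.72 < 23.67, so the triangle inequality fails.

No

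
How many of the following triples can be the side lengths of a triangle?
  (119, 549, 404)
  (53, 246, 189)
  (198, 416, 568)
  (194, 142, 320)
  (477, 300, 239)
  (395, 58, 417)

4

(119,404,549): 119+404 ≤ 549 → not valid
(53,189,246): 53+189 ≤ 246 → not valid
(198,416,568): 198+416 > 568 → valid
(142,194,320): 142+194 > 320 → valid
(239,300,477): 239+300 > 477 → valid
(58,395,417): 58+395 > 417 → valid
4 of the 6 triples form a triangle.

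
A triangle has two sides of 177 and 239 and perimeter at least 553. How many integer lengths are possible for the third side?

279

Triangle inequality: 62 < x < 416. Perimeter ≥ 553 gives x ≥ 553 − 177 − 239 = 137.
So 137 ≤ x < 416; integers 137 through 415: 279 values.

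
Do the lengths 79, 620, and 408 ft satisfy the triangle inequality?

The longest side is 620, but the other two sum to only 487.
487 < 620, so the triangle inequality fails.

No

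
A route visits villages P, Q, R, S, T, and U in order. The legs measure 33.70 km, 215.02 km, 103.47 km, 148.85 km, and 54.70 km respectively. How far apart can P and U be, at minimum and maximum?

The maximum is all hops collinear in one direction: 33.70 + 215.02 + 103.47 + 148.85 + 54.70 = 555.74.
The longest hop is 215.02; the others sum to 340.72. Since 215.02 ≤ 340.72, the path can fold back on itself completely, so the minimum distance is 0.

0 ≤ PU ≤ 555.74 km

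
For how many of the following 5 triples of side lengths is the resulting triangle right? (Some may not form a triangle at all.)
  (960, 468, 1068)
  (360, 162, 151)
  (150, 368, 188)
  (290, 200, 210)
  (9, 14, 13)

(960,468,1068): 468²+960² = 1140624 = 1068² → right
(360,162,151): 151+162 ≤ 360, not a triangle
(150,368,188): 150+188 ≤ 368, not a triangle
(290,200,210): 200²+210² = 84100 = 290² → right
(9,14,13): 9²+13² = 250 > 196 = 14² → acute
2 of the 5 are right.

2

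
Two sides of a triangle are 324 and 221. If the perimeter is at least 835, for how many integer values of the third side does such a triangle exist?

255

Triangle inequality: 103 < x < 545. Perimeter ≥ 835 gives x ≥ 835 − 324 − 221 = 290.
So 290 ≤ x < 545; integers 290 through 544: 255 values.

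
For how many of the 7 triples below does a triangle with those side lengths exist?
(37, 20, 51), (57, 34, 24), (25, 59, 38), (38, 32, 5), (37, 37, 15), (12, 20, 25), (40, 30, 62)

(20,37,51): 20+37 > 51 → valid
(24,34,57): 24+34 > 57 → valid
(25,38,59): 25+38 > 59 → valid
(5,32,38): 5+32 ≤ 38 → not valid
(15,37,37): 15+37 > 37 → valid
(12,20,25): 12+20 > 25 → valid
(30,40,62): 30+40 > 62 → valid
6 of the 7 triples form a triangle.

6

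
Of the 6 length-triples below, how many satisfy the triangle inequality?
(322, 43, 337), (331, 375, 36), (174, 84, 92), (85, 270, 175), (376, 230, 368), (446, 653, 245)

(43,322,337): 43+322 > 337 → valid
(36,331,375): 36+331 ≤ 375 → not valid
(84,92,174): 84+92 > 174 → valid
(85,175,270): 85+175 ≤ 270 → not valid
(230,368,376): 230+368 > 376 → valid
(245,446,653): 245+446 > 653 → valid
4 of the 6 triples form a triangle.

4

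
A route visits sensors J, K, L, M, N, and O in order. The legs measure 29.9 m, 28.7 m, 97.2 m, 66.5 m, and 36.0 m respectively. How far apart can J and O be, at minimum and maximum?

The maximum is all hops collinear in one direction: 29.9 + 28.7 + 97.2 + 66.5 + 36.0 = 258.3.
The longest hop is 97.2; the others sum to 161.1. Since 97.2 ≤ 161.1, the path can fold back on itself completely, so the minimum distance is 0.

0 ≤ JO ≤ 258.3 m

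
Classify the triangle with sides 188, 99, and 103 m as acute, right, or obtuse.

obtuse

Compare the square of the longest side to the sum of squares of the other two: 99² + 103² = 20410 < 35344 = 188².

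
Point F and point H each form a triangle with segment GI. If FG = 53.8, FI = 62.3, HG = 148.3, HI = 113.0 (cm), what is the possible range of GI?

From triangle FGI: |53.8 − 62.3| < GI < 53.8 + 62.3, i.e. 8.5 < GI < 116.1.
From triangle HGI: 35.3 < GI < 261.3.
Both must hold, so GI lies in the intersection.

35.3 < GI < 116.1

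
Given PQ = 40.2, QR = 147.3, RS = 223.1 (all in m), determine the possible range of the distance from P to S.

The maximum is all hops collinear in one direction: 40.2 + 147.3 + 223.1 = 410.6.
The longest hop is 223.1; the others sum to 187.5. Folding the others back against it leaves at least 223.1 − 187.5 = 35.6.

35.6 ≤ PS ≤ 410.6 m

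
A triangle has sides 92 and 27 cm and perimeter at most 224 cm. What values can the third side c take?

65 < c ≤ 105

Triangle inequality alone gives 65 < c < 119.
The perimeter condition gives c ≤ 224 − 92 − 27 = 105.
Intersecting the two: 65 < c ≤ 105.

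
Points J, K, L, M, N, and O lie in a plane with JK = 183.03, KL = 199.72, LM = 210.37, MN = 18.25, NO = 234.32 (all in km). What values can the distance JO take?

0 ≤ JO ≤ 845.69 km

The maximum is all hops collinear in one direction: 183.03 + 199.72 + 210.37 + 18.25 + 234.32 = 845.69.
The longest hop is 234.32; the others sum to 611.37. Since 234.32 ≤ 611.37, the path can fold back on itself completely, so the minimum distance is 0.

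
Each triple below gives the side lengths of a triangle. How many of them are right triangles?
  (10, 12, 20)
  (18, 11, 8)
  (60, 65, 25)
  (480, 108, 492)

(10,12,20): 10²+12² = 244 < 400 = 20² → obtuse
(18,11,8): 8²+11² = 185 < 324 = 18² → obtuse
(60,65,25): 25²+60² = 4225 = 65² → right
(480,108,492): 108²+480² = 242064 = 492² → right
2 of the 4 are right.

2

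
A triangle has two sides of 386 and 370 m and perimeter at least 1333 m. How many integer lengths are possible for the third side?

179

Triangle inequality: 16 < x < 756. Perimeter ≥ 1333 gives x ≥ 1333 − 386 − 370 = 577.
So 577 ≤ x < 756; integers 577 through 755: 179 values.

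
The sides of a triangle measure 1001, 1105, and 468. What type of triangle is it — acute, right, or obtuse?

right

Compare the square of the longest side to the sum of squares of the other two: 468² + 1001² = 1221025 = 1105².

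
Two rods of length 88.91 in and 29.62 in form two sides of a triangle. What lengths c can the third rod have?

59.29 < c < 118.53

By the triangle inequality, c must be less than 88.91 + 29.62 = 118.53 and greater than |88.91 − 29.62| = 59.29.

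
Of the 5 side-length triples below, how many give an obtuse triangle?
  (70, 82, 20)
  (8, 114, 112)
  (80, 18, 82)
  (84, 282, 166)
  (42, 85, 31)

(70,82,20): 20²+70² = 5300 < 6724 = 82² → obtuse
(8,114,112): 8²+112² = 12608 < 12996 = 114² → obtuse
(80,18,82): 18²+80² = 6724 = 82² → right
(84,282,166): 84+166 ≤ 282, not a triangle
(42,85,31): 31+42 ≤ 85, not a triangle
2 of the 5 are obtuse.

2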